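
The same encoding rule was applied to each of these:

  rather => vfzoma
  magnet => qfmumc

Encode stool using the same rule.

wyuvt

Letter i (0-indexed) is shifted by i+4, so successive shifts are 4, 5, 6, ….
On stool: s+4=w, t+5=y, o+6=u, o+7=v, l+8=t.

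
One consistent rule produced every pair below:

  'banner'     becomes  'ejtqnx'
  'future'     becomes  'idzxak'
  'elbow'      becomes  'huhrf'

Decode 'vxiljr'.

The shifts repeat in a cycle of length 3: positions 0,1,… shift by +3, +9, +6, then the pattern repeats.
Decoding vxiljr: v−3=s, x−9=o, i−6=c, l−3=i, j−9=a, r−6=l.

social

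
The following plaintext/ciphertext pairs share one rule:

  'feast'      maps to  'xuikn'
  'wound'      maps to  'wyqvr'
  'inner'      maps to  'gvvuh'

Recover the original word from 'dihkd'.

This is an affine cipher: with a=0,…,z=25, each position x becomes (3x+8) mod 26.
Undoing it on dihkd: d(3)→9·(3−8)≡7=h; i(8)→9·(8−8)≡0=a; h(7)→9·(7−8)≡17=r; k(10)→9·(10−8)≡18=s; d(3)→9·(3−8)≡7=h (all mod 26).

harsh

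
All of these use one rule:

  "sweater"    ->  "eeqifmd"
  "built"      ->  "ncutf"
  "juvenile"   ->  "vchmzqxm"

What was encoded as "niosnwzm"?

Shifts by position in sweater: pos 0: s→e (+12), pos 1: w→e (+8), pos 2: e→q (+12), pos 3: a→i (+8) — repeating every 2. The shifts repeat in a cycle of length 2: positions 0,1,… shift by +12, +8, then the pattern repeats.
Reversing it on niosnwzm: n−12=b, i−8=a, o−12=c, s−8=k, n−12=b, w−8=o, z−12=n, m−8=e.

backbone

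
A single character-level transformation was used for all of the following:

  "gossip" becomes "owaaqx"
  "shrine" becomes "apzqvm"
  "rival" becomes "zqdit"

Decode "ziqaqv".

This is a Caesar cipher with shift 8.
Reversing it on ziqaqv: z−8=r, i−8=a, q−8=i, a−8=s, q−8=i, v−8=n.

raisin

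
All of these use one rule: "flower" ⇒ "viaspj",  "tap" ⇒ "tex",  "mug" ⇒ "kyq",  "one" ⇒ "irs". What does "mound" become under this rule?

hrysq

The output letters match the input read backwards, each shifted +4: flower reversed is rewolf. Read the word backwards and shift each letter +4.
On mound: reverse → dnuom; then shift: d+4=h, n+4=r, u+4=y, o+4=s, m+4=q.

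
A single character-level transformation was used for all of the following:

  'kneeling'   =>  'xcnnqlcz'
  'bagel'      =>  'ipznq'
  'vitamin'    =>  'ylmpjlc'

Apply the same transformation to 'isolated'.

ltvqpmnu

k(10)→x(23) and n(13)→c(2) fit y≡19x+15 (mod 26); the inverse of 19 mod 26 is 11. Treating letters as 0–25, the rule is x ↦ 19x + 15 (mod 26).
On isolated: i(8)→19·8+15≡11=l; s(18)→19·18+15≡19=t; o(14)→19·14+15≡21=v; l(11)→19·11+15≡16=q; a(0)→19·0+15≡15=p; t(19)→19·19+15≡12=m; e(4)→19·4+15≡13=n; d(3)→19·3+15≡20=u (all mod 26).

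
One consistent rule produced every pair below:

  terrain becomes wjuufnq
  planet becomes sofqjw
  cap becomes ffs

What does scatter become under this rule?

The rule splits by letter class: vowels +5, consonants +3.
Applying it to scatter: s(cons)+3=v, c(cons)+3=f, a(vowel)+5=f, t(cons)+3=w, t(cons)+3=w, e(vowel)+5=j, r(cons)+3=u.

vffwwju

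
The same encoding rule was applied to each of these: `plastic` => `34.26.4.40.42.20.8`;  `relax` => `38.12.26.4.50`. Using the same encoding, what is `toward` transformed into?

42.32.48.4.38.10

p(#16)→34 and l(#12)→26: differences scale by 2, so n = 2·pos + 2. With a=1..z=26, the number is 2·pos + 2.
On toward: t=20→42, o=15→32, w=23→48, a=1→4, r=18→38, d=4→10.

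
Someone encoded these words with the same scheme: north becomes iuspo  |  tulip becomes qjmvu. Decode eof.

The output letters match the input read backwards, each shifted +1: north reversed is htron. The word is reversed, then every letter is shifted forward by 1.
Undoing it on eof: shift back: e−1=d, o−1=n, f−1=e → dne; then reverse → end.

end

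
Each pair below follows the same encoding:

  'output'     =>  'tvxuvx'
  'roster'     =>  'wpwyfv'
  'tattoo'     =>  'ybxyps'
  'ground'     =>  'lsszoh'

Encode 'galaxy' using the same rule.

Shifts by position in output: pos 0: o→t (+5), pos 1: u→v (+1), pos 2: t→x (+4), pos 3: p→u (+5), pos 4: u→v (+1), pos 5: t→x (+4) — repeating every 3. A repeating key of period 3 is used — shifts +5, +1, +4 over and over.
Applying it to galaxy: g+5=l, a+1=b, l+4=p, a+5=f, x+1=y, y+4=c.

lbpfyc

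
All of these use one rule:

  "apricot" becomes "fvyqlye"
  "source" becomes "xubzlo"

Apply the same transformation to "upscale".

In apricot: a→f is +5, p→v is +6, r→y is +7, i→q is +8 — the shift increases by 1 each position. Each letter shifts forward by (position + 5), i.e. 5, 6, 7, … — the shift grows by one for each successive letter.
On upscale: u+5=z, p+6=v, s+7=z, c+8=k, a+9=j, l+10=v, e+11=p.

zvzkjvp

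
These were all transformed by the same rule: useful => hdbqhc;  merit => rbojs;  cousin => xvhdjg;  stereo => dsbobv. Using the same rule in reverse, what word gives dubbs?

sheet

u(20)→h(7) and s(18)→d(3) fit y≡15x+19 (mod 26); the inverse of 15 mod 26 is 7. Treating letters as 0–25, the rule is x ↦ 15x + 19 (mod 26).
Undoing it on dubbs: d(3)→7·(3−19)≡18=s; u(20)→7·(20−19)≡7=h; b(1)→7·(1−19)≡4=e; b(1)→7·(1−19)≡4=e; s(18)→7·(18−19)≡19=t (all mod 26).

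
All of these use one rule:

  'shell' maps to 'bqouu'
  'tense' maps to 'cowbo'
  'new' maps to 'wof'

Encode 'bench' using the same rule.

Two shifts are in play — +10 for a/e/i/o/u, +9 for every other letter.
Applying it to bench: b(cons)+9=k, e(vowel)+10=o, n(cons)+9=w, c(cons)+9=l, h(cons)+9=q.

kowlq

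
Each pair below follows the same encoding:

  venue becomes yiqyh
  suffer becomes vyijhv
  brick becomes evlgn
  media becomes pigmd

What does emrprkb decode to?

Shifts by position in venue: pos 0: v→y (+3), pos 1: e→i (+4), pos 2: n→q (+3), pos 3: u→y (+4) — repeating every 2. The shifts repeat in a cycle of length 2: positions 0,1,… shift by +3, +4, then the pattern repeats.
Undoing it on emrprkb: e−3=b, m−4=i, r−3=o, p−4=l, r−3=o, k−4=g, b−3=y.

biology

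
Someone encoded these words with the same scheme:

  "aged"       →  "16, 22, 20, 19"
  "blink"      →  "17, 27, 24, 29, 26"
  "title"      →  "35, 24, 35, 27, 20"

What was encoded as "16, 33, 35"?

Letters become their 1-based position plus 15 (so a→16, b→17, …).
Undoing it on 16, 33, 35: 16→(16−15)÷1=1=a, 33→(33−15)÷1=18=r, 35→(35−15)÷1=20=t.

art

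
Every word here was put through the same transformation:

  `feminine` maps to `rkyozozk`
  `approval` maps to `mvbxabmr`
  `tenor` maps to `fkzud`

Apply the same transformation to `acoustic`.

miaaezui

The shifts repeat in a cycle of length 2: positions 0,1,… shift by +12, +6, then the pattern repeats.
Applying it to acoustic: a+12=m, c+6=i, o+12=a, u+6=a, s+12=e, t+6=z, i+12=u, c+6=i.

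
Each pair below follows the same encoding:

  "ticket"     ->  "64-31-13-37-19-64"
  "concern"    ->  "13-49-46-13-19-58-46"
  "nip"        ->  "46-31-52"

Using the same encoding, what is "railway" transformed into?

t(#20)→64 and i(#9)→31: differences scale by 3, so n = 3·pos + 4. Each letter becomes 3×(its alphabet position, a=1..z=26) + 4.
For railway: r=18→58, a=1→7, i=9→31, l=12→40, w=23→73, a=1→7, y=25→79.

58-7-31-40-73-7-79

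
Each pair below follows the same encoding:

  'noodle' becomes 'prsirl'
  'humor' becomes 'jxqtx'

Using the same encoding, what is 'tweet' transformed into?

In noodle: n→p is +2, o→r is +3, o→s is +4, d→i is +5 — the shift increases by 1 each position. Letter i (0-indexed) is shifted by i+2, so successive shifts are 2, 3, 4, ….
For tweet: t+2=v, w+3=z, e+4=i, e+5=j, t+6=z.

vzijz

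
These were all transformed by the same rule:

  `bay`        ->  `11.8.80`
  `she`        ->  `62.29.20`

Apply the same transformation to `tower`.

65.50.74.20.59

b(#2)→11 and a(#1)→8: differences scale by 3, so n = 3·pos + 5. With a=1..z=26, the number is 3·pos + 5.
Applying it to tower: t=20→65, o=15→50, w=23→74, e=5→20, r=18→59.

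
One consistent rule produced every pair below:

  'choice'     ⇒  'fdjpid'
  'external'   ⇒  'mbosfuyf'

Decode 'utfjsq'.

The output letters match the input read backwards, each shifted +1: choice reversed is eciohc. Two steps: reverse the string, then apply a Caesar shift of +1.
Reversing it on utfjsq: shift back: u−1=t, t−1=s, f−1=e, j−1=i, s−1=r, q−1=p → tseirp; then reverse → priest.

priest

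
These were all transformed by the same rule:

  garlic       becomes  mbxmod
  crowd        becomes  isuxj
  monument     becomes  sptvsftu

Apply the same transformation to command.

ipsngoj

Shifts by position in garlic: pos 0: g→m (+6), pos 1: a→b (+1), pos 2: r→x (+6), pos 3: l→m (+1) — repeating every 2. The shifts repeat in a cycle of length 2: positions 0,1,… shift by +6, +1, then the pattern repeats.
For command: c+6=i, o+1=p, m+6=s, m+1=n, a+6=g, n+1=o, d+6=j.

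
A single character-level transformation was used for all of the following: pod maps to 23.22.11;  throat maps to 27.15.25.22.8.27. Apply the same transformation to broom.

p is letter #16 and maps to 23: an offset of 7. Letters become their 1-based position plus 7 (so a→8, b→9, …).
For broom: b=2→9, r=18→25, o=15→22, o=15→22, m=13→20.

9.25.22.22.20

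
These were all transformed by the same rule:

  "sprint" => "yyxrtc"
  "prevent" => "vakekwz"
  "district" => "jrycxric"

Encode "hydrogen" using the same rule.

Shifts by position in sprint: pos 0: s→y (+6), pos 1: p→y (+9), pos 2: r→x (+6), pos 3: i→r (+9) — repeating every 2. A repeating key of period 2 is used — shifts +6, +9 over and over.
Applying it to hydrogen: h+6=n, y+9=h, d+6=j, r+9=a, o+6=u, g+9=p, e+6=k, n+9=w.

nhjaupkw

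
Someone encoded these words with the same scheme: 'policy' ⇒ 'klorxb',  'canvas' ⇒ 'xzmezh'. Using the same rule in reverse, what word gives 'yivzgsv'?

breathe

Letters are reflected about the middle of the alphabet (position → 25−position): Atbash.
Reversing it on yivzgsv: y↔b, i↔r, v↔e, z↔a, g↔t, s↔h, v↔e.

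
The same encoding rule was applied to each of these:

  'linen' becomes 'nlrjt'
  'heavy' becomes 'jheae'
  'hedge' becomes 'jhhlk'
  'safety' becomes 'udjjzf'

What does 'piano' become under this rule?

rlesu

The shift increases by 1 at each position, starting from +2: 2, 3, 4, ….
Applying it to piano: p+2=r, i+3=l, a+4=e, n+5=s, o+6=u.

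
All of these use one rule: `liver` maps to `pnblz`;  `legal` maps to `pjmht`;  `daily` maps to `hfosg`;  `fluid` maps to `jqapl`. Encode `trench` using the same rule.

In liver: l→p is +4, i→n is +5, v→b is +6, e→l is +7 — the shift increases by 1 each position. Letter i (0-indexed) is shifted by i+4, so successive shifts are 4, 5, 6, ….
On trench: t+4=x, r+5=w, e+6=k, n+7=u, c+8=k, h+9=q.

xwkukq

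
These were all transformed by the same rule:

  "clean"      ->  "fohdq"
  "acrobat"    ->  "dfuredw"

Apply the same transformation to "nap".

qds

Compare letters: c→f is +3, l→o is +3, e→h is +3 — a constant shift. Each letter is shifted forward by 3 in the alphabet (a Caesar shift of +3).
Applying it to nap: n+3=q, a+3=d, p+3=s.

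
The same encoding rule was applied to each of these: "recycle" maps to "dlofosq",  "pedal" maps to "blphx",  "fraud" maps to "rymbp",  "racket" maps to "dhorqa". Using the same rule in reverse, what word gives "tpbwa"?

A repeating key of period 2 is used — shifts +12, +7 over and over.
Reversing it on tpbwa: t−12=h, p−7=i, b−12=p, w−7=p, a−12=o.

hippo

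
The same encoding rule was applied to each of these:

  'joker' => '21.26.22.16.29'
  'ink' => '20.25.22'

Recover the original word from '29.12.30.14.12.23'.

Letters become their 1-based position plus 11 (so a→12, b→13, …).
Reversing it on 29.12.30.14.12.23: 29→(29−11)÷1=18=r, 12→(12−11)÷1=1=a, 30→(30−11)÷1=19=s, 14→(14−11)÷1=3=c, 12→(12−11)÷1=1=a, 23→(23−11)÷1=12=l.

rascal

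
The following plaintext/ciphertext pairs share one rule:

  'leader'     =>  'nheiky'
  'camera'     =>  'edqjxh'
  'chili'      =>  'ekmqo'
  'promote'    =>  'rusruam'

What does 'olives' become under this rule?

qomakz

Each letter shifts forward by (position + 2), i.e. 2, 3, 4, … — the shift grows by one for each successive letter.
On olives: o+2=q, l+3=o, i+4=m, v+5=a, e+6=k, s+7=z.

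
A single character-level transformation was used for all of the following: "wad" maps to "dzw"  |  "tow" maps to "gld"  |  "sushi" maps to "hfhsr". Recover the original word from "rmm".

inn

Each pair mirrors across the alphabet (w↔d, a↔z, d↔w): positions sum to 25. Letters are reflected about the middle of the alphabet (position → 25−position): Atbash.
Reversing it on rmm: r↔i, m↔n, m↔n.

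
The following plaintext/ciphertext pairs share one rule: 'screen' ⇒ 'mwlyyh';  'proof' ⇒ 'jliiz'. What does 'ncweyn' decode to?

Compare letters: s→m is +20, c→w is +20, r→l is +20 — a constant shift. Every letter moves 20 places later in the alphabet, wrapping around z→a.
Decoding ncweyn: n−20=t, c−20=i, w−20=c, e−20=k, y−20=e, n−20=t.

ticket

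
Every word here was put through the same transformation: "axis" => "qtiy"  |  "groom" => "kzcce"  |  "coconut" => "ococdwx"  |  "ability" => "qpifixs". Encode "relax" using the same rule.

zmfqt

a(0)→q(16) and x(23)→t(19) fit y≡25x+16 (mod 26); the inverse of 25 mod 26 is 25. This is an affine cipher: with a=0,…,z=25, each position x becomes (25x+16) mod 26.
For relax: r(17)→25·17+16≡25=z; e(4)→25·4+16≡12=m; l(11)→25·11+16≡5=f; a(0)→25·0+16≡16=q; x(23)→25·23+16≡19=t (all mod 26).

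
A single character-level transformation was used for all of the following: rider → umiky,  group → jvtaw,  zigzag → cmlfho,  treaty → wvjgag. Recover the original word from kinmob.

height

Letter i (0-indexed) is shifted by i+3, so successive shifts are 3, 4, 5, ….
Reversing it on kinmob: k−3=h, i−4=e, n−5=i, m−6=g, o−7=h, b−8=t.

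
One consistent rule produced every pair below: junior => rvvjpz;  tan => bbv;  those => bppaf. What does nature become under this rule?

vbbvzf

Vowels shift forward by 1 and consonants shift forward by 8.
Applying it to nature: n(cons)+8=v, a(vowel)+1=b, t(cons)+8=b, u(vowel)+1=v, r(cons)+8=z, e(vowel)+1=f.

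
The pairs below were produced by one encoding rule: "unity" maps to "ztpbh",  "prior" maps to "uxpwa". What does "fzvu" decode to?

In unity: u→z is +5, n→t is +6, i→p is +7, t→b is +8 — the shift increases by 1 each position. Letter i (0-indexed) is shifted by i+5, so successive shifts are 5, 6, 7, ….
Reversing it on fzvu: f−5=a, z−6=t, v−7=o, u−8=m.

atom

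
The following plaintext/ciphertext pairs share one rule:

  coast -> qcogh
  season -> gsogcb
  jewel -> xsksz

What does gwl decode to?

six

Compare letters: c→q is +14, o→c is +14, a→o is +14 — a constant shift. Each letter is shifted forward by 14 in the alphabet (a Caesar shift of +14).
Reversing it on gwl: g−14=s, w−14=i, l−14=x.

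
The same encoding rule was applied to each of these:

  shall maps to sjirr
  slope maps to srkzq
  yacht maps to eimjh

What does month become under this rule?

gkvhj

This is an affine cipher: with a=0,…,z=25, each position x becomes (15x+8) mod 26.
Applying it to month: m(12)→15·12+8≡6=g; o(14)→15·14+8≡10=k; n(13)→15·13+8≡21=v; t(19)→15·19+8≡7=h; h(7)→15·7+8≡9=j (all mod 26).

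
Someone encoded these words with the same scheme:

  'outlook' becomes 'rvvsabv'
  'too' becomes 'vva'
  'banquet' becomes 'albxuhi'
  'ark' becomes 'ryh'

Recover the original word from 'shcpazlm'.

The output letters match the input read backwards, each shifted +7: outlook reversed is kooltuo. Read the word backwards and shift each letter +7.
Undoing it on shcpazlm: shift back: s−7=l, h−7=a, c−7=v, p−7=i, a−7=t, z−7=s, l−7=e, m−7=f → lavitsef; then reverse → festival.

festival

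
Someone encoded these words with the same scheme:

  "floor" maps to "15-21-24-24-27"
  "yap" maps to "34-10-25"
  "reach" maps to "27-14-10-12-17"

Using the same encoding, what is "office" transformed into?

24-15-15-18-12-14

f is letter #6 and maps to 15: an offset of 9. The number is (letter's place in the alphabet, a=1) + 9.
On office: o=15→24, f=6→15, f=6→15, i=9→18, c=3→12, e=5→14.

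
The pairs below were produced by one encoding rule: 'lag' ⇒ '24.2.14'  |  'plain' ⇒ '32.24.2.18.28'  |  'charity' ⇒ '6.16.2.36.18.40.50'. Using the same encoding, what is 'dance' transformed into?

l(#12)→24 and a(#1)→2: differences scale by 2, so n = 2·pos + 0. With a=1..z=26, the number is 2·pos.
On dance: d=4→8, a=1→2, n=14→28, c=3→6, e=5→10.

8.2.28.6.10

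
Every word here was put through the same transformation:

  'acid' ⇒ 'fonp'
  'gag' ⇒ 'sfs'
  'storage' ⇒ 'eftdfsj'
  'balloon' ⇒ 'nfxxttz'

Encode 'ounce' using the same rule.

tzzoj

The shift depends on letter class: consonant c→o is +12, but vowel a→f is +5. The rule splits by letter class: vowels +5, consonants +12.
Applying it to ounce: o(vowel)+5=t, u(vowel)+5=z, n(cons)+12=z, c(cons)+12=o, e(vowel)+5=j.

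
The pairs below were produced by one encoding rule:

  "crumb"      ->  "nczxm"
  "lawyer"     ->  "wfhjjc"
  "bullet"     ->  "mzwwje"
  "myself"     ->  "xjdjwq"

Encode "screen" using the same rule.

The shift depends on letter class: consonant c→n is +11, but vowel u→z is +5. Two shifts are in play — +5 for a/e/i/o/u, +11 for every other letter.
On screen: s(cons)+11=d, c(cons)+11=n, r(cons)+11=c, e(vowel)+5=j, e(vowel)+5=j, n(cons)+11=y.

dncjjy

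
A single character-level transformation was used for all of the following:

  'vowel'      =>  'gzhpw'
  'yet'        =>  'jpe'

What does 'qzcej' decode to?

forty

Compare letters: v→g is +11, o→z is +11, w→h is +11 — a constant shift. This is a Caesar cipher with shift 11.
Reversing it on qzcej: q−11=f, z−11=o, c−11=r, e−11=t, j−11=y.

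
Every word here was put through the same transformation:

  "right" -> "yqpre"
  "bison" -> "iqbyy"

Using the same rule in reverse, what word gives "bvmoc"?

under

In right: r→y is +7, i→q is +8, g→p is +9, h→r is +10 — the shift increases by 1 each position. Each letter shifts forward by (position + 7), i.e. 7, 8, 9, … — the shift grows by one for each successive letter.
Reversing it on bvmoc: b−7=u, v−8=n, m−9=d, o−10=e, c−11=r.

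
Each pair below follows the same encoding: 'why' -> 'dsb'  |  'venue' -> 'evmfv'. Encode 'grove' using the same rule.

tilev

Each pair mirrors across the alphabet (w↔d, h↔s, y↔b): positions sum to 25. This is the alphabet-reversal cipher (Atbash): a becomes z, b becomes y, etc.
For grove: g↔t, r↔i, o↔l, v↔e, e↔v.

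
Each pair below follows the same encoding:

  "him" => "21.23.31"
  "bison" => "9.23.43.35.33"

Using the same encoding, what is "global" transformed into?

With a=1..z=26, the number is 2·pos + 5.
Applying it to global: g=7→19, l=12→29, o=15→35, b=2→9, a=1→7, l=12→29.

19.29.35.9.7.29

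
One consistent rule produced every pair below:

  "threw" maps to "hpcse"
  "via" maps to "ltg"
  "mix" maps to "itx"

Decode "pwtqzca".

Two steps: reverse the string, then apply a Caesar shift of +11.
Reversing it on pwtqzca: shift back: p−11=e, w−11=l, t−11=i, q−11=f, z−11=o, c−11=r, a−11=p → eliforp; then reverse → profile.

profile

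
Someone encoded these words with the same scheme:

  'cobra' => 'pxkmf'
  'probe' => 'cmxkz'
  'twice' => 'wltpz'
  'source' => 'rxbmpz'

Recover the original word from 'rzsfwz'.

c(2)→p(15) and o(14)→x(23) fit y≡5x+5 (mod 26); the inverse of 5 mod 26 is 21. Each letter's alphabet position (a=0..z=25) is mapped through 5·x+5 mod 26 — an affine cipher.
Reversing it on rzsfwz: r(17)→21·(17−5)≡18=s; z(25)→21·(25−5)≡4=e; s(18)→21·(18−5)≡13=n; f(5)→21·(5−5)≡0=a; w(22)→21·(22−5)≡19=t; z(25)→21·(25−5)≡4=e (all mod 26).

senate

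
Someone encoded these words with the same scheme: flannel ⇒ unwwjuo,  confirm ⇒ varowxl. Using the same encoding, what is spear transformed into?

The output letters match the input read backwards, each shifted +9: flannel reversed is lennalf. The word is reversed, then every letter is shifted forward by 9.
On spear: reverse → raeps; then shift: r+9=a, a+9=j, e+9=n, p+9=y, s+9=b.

ajnyb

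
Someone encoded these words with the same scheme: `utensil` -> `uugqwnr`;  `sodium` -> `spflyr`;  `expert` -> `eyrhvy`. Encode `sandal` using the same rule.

sbpgeq

In utensil: u→u is +0, t→u is +1, e→g is +2, n→q is +3 — the shift increases by 1 each position. Each letter shifts forward by its position index (0, 1, 2, …) — the shift grows by one for each successive letter.
For sandal: s+0=s, a+1=b, n+2=p, d+3=g, a+4=e, l+5=q.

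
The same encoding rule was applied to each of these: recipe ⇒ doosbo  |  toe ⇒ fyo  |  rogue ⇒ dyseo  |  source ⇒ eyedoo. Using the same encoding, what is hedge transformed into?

The shift depends on letter class: consonant r→d is +12, but vowel e→o is +10. Vowels shift forward by 10 and consonants shift forward by 12.
Applying it to hedge: h(cons)+12=t, e(vowel)+10=o, d(cons)+12=p, g(cons)+12=s, e(vowel)+10=o.

topso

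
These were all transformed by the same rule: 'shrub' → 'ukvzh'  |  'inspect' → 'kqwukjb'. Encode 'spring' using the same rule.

usvntn

In shrub: s→u is +2, h→k is +3, r→v is +4, u→z is +5 — the shift increases by 1 each position. Letter i (0-indexed) is shifted by i+2, so successive shifts are 2, 3, 4, ….
Applying it to spring: s+2=u, p+3=s, r+4=v, i+5=n, n+6=t, g+7=n.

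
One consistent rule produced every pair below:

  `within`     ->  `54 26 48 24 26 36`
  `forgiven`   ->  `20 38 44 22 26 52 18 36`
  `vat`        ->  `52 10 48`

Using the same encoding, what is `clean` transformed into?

w(#23)→54 and i(#9)→26: differences scale by 2, so n = 2·pos + 8. Each letter becomes 2×(its alphabet position, a=1..z=26) + 8.
Applying it to clean: c=3→14, l=12→32, e=5→18, a=1→10, n=14→36.

14 32 18 10 36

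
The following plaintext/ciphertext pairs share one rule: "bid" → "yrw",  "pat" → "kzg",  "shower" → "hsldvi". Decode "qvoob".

This is the alphabet-reversal cipher (Atbash): a becomes z, b becomes y, etc.
Decoding qvoob: q↔j, v↔e, o↔l, o↔l, b↔y.

jelly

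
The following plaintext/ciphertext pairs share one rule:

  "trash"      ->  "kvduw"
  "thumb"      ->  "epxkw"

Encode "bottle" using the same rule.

howwre

Read the word backwards and shift each letter +3.
For bottle: reverse → elttob; then shift: e+3=h, l+3=o, t+3=w, t+3=w, o+3=r, b+3=e.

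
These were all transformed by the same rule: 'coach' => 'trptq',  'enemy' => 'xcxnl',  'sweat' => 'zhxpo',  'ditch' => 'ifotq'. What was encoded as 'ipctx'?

dance

c(2)→t(19) and o(14)→r(17) fit y≡15x+15 (mod 26); the inverse of 15 mod 26 is 7. Treating letters as 0–25, the rule is x ↦ 15x + 15 (mod 26).
Undoing it on ipctx: i(8)→7·(8−15)≡3=d; p(15)→7·(15−15)≡0=a; c(2)→7·(2−15)≡13=n; t(19)→7·(19−15)≡2=c; x(23)→7·(23−15)≡4=e (all mod 26).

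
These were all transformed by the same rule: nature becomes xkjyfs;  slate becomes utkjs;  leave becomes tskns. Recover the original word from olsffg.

cherry

n(13)→x(23) and a(0)→k(10) fit y≡15x+10 (mod 26); the inverse of 15 mod 26 is 7. Each letter's alphabet position (a=0..z=25) is mapped through 15·x+10 mod 26 — an affine cipher.
Reversing it on olsffg: o(14)→7·(14−10)≡2=c; l(11)→7·(11−10)≡7=h; s(18)→7·(18−10)≡4=e; f(5)→7·(5−10)≡17=r; f(5)→7·(5−10)≡17=r; g(6)→7·(6−10)≡24=y (all mod 26).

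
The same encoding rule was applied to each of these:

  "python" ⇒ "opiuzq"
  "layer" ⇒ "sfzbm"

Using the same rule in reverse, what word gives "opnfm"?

The output letters match the input read backwards, each shifted +1: python reversed is nohtyp. The word is reversed, then every letter is shifted forward by 1.
Undoing it on opnfm: shift back: o−1=n, p−1=o, n−1=m, f−1=e, m−1=l → nomel; then reverse → lemon.

lemon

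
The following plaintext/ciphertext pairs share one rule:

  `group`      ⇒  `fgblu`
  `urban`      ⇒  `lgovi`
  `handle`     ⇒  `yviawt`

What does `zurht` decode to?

spice

Each letter's alphabet position (a=0..z=25) is mapped through 19·x+21 mod 26 — an affine cipher.
Reversing it on zurht: z(25)→11·(25−21)≡18=s; u(20)→11·(20−21)≡15=p; r(17)→11·(17−21)≡8=i; h(7)→11·(7−21)≡2=c; t(19)→11·(19−21)≡4=e (all mod 26).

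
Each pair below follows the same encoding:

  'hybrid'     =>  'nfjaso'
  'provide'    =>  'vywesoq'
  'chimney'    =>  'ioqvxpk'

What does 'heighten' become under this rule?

nlqpreqa

In hybrid: h→n is +6, y→f is +7, b→j is +8, r→a is +9 — the shift increases by 1 each position. Each letter shifts forward by (position + 6), i.e. 6, 7, 8, … — the shift grows by one for each successive letter.
For heighten: h+6=n, e+7=l, i+8=q, g+9=p, h+10=r, t+11=e, e+12=q, n+13=a.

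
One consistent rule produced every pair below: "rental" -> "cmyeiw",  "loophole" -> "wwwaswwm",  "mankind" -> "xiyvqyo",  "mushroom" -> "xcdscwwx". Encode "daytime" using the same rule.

The rule splits by letter class: vowels +8, consonants +11.
On daytime: d(cons)+11=o, a(vowel)+8=i, y(cons)+11=j, t(cons)+11=e, i(vowel)+8=q, m(cons)+11=x, e(vowel)+8=m.

oijeqxm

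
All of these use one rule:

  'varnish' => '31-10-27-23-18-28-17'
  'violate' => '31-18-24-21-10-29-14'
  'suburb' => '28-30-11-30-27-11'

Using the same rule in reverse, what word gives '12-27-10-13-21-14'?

cradle

v is letter #22 and maps to 31: an offset of 9. The number is (letter's place in the alphabet, a=1) + 9.
Reversing it on 12-27-10-13-21-14: 12→(12−9)÷1=3=c, 27→(27−9)÷1=18=r, 10→(10−9)÷1=1=a, 13→(13−9)÷1=4=d, 21→(21−9)÷1=12=l, 14→(14−9)÷1=5=e.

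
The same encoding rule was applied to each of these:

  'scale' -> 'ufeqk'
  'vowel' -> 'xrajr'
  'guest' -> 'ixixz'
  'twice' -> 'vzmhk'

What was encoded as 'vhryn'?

In scale: s→u is +2, c→f is +3, a→e is +4, l→q is +5 — the shift increases by 1 each position. Each letter shifts forward by (position + 2), i.e. 2, 3, 4, … — the shift grows by one for each successive letter.
Reversing it on vhryn: v−2=t, h−3=e, r−4=n, y−5=t, n−6=h.

tenth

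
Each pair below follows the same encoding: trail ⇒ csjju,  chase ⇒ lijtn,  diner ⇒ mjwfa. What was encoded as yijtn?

phase

Shifts by position in trail: pos 0: t→c (+9), pos 1: r→s (+1), pos 2: a→j (+9), pos 3: i→j (+1) — repeating every 2. The shifts repeat in a cycle of length 2: positions 0,1,… shift by +9, +1, then the pattern repeats.
Undoing it on yijtn: y−9=p, i−1=h, j−9=a, t−1=s, n−9=e.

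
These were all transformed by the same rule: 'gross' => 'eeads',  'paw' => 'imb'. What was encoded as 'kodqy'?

mercy

Read the word backwards and shift each letter +12.
Undoing it on kodqy: shift back: k−12=y, o−12=c, d−12=r, q−12=e, y−12=m → ycrem; then reverse → mercy.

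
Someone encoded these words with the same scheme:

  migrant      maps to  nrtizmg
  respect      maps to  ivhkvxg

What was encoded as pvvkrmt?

keeping

Each pair mirrors across the alphabet (m↔n, i↔r, g↔t): positions sum to 25. Letters are reflected about the middle of the alphabet (position → 25−position): Atbash.
Reversing it on pvvkrmt: p↔k, v↔e, v↔e, k↔p, r↔i, m↔n, t↔g.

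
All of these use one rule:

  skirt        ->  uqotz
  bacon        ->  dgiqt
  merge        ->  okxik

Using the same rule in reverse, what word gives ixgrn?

graph

A repeating key of period 3 is used — shifts +2, +6, +6 over and over.
Undoing it on ixgrn: i−2=g, x−6=r, g−6=a, r−2=p, n−6=h.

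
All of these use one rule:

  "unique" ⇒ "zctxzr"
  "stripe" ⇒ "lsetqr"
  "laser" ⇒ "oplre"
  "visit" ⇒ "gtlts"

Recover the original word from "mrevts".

Treating letters as 0–25, the rule is x ↦ 7x + 15 (mod 26).
Undoing it on mrevts: m(12)→15·(12−15)≡7=h; r(17)→15·(17−15)≡4=e; e(4)→15·(4−15)≡17=r; v(21)→15·(21−15)≡12=m; t(19)→15·(19−15)≡8=i; s(18)→15·(18−15)≡19=t (all mod 26).

hermit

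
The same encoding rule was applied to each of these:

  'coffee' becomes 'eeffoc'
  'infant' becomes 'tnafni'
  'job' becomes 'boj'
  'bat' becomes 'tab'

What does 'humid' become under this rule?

dimuh

It's just the letters in reverse order.
For humid: reverse → dimuh.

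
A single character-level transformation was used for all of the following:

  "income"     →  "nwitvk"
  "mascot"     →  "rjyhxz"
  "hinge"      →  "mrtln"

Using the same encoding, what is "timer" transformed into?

Shifts by position in income: pos 0: i→n (+5), pos 1: n→w (+9), pos 2: c→i (+6), pos 3: o→t (+5), pos 4: m→v (+9), pos 5: e→k (+6) — repeating every 3. It's a Vigenère-style cipher with numeric key [5,9,6]: position i shifts by key[i mod 3].
Applying it to timer: t+5=y, i+9=r, m+6=s, e+5=j, r+9=a.

yrsja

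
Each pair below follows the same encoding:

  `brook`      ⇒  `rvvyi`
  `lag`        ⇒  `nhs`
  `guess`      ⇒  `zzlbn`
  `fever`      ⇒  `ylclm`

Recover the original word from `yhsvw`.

polar

The output letters match the input read backwards, each shifted +7: brook reversed is koorb. The word is reversed, then every letter is shifted forward by 7.
Reversing it on yhsvw: shift back: y−7=r, h−7=a, s−7=l, v−7=o, w−7=p → ralop; then reverse → polar.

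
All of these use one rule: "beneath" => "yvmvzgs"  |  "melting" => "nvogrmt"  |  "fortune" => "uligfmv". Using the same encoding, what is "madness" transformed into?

This is the alphabet-reversal cipher (Atbash): a becomes z, b becomes y, etc.
Applying it to madness: m↔n, a↔z, d↔w, n↔m, e↔v, s↔h, s↔h.

nzwmvhh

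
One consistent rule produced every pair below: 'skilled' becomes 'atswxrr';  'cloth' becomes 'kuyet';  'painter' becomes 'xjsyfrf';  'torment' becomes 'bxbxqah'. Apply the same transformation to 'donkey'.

In skilled: s→a is +8, k→t is +9, i→s is +10, l→w is +11 — the shift increases by 1 each position. Each letter shifts forward by (position + 8), i.e. 8, 9, 10, … — the shift grows by one for each successive letter.
For donkey: d+8=l, o+9=x, n+10=x, k+11=v, e+12=q, y+13=l.

lxxvql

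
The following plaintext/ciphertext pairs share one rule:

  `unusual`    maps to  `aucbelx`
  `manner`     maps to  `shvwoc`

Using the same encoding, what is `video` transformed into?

The shift increases by 1 at each position, starting from +6: 6, 7, 8, ….
Applying it to video: v+6=b, i+7=p, d+8=l, e+9=n, o+10=y.

bplny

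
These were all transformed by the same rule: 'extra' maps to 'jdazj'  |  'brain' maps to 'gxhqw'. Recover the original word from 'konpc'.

fight

In extra: e→j is +5, x→d is +6, t→a is +7, r→z is +8 — the shift increases by 1 each position. Letter i (0-indexed) is shifted by i+5, so successive shifts are 5, 6, 7, ….
Decoding konpc: k−5=f, o−6=i, n−7=g, p−8=h, c−9=t.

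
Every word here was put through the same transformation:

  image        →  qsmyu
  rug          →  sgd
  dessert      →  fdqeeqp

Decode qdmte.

The output letters match the input read backwards, each shifted +12: image reversed is egami. Two steps: reverse the string, then apply a Caesar shift of +12.
Decoding qdmte: shift back: q−12=e, d−12=r, m−12=a, t−12=h, e−12=s → erahs; then reverse → share.

share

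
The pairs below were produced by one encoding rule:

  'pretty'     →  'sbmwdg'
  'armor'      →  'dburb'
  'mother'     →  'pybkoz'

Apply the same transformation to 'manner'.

pkvqoz

Shifts by position in pretty: pos 0: p→s (+3), pos 1: r→b (+10), pos 2: e→m (+8), pos 3: t→w (+3), pos 4: t→d (+10), pos 5: y→g (+8) — repeating every 3. The shifts repeat in a cycle of length 3: positions 0,1,… shift by +3, +10, +8, then the pattern repeats.
Applying it to manner: m+3=p, a+10=k, n+8=v, n+3=q, e+10=o, r+8=z.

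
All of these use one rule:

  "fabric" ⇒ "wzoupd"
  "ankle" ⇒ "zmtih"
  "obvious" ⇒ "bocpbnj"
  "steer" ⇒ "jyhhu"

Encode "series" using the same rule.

f(5)→w(22) and a(0)→z(25) fit y≡15x+25 (mod 26); the inverse of 15 mod 26 is 7. Treating letters as 0–25, the rule is x ↦ 15x + 25 (mod 26).
Applying it to series: s(18)→15·18+25≡9=j; e(4)→15·4+25≡7=h; r(17)→15·17+25≡20=u; i(8)→15·8+25≡15=p; e(4)→15·4+25≡7=h; s(18)→15·18+25≡9=j (all mod 26).

jhuphj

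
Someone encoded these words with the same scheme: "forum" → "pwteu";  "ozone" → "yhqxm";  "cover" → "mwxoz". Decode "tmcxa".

A repeating key of period 3 is used — shifts +10, +8, +2 over and over.
Undoing it on tmcxa: t−10=j, m−8=e, c−2=a, x−10=n, a−8=s.

jeans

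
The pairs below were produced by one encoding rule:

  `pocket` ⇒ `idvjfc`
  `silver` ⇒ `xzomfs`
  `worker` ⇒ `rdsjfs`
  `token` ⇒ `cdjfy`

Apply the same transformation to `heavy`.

uflmb

p(15)→i(8) and o(14)→d(3) fit y≡5x+11 (mod 26); the inverse of 5 mod 26 is 21. Each letter's alphabet position (a=0..z=25) is mapped through 5·x+11 mod 26 — an affine cipher.
For heavy: h(7)→5·7+11≡20=u; e(4)→5·4+11≡5=f; a(0)→5·0+11≡11=l; v(21)→5·21+11≡12=m; y(24)→5·24+11≡1=b (all mod 26).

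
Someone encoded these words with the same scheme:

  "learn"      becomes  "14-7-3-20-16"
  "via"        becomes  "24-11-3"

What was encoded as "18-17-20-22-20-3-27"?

portray

l is letter #12 and maps to 14: an offset of 2. Letters become their 1-based position plus 2 (so a→3, b→4, …).
Undoing it on 18-17-20-22-20-3-27: 18→(18−2)÷1=16=p, 17→(17−2)÷1=15=o, 20→(20−2)÷1=18=r, 22→(22−2)÷1=20=t, 20→(20−2)÷1=18=r, 3→(3−2)÷1=1=a, 27→(27−2)÷1=25=y.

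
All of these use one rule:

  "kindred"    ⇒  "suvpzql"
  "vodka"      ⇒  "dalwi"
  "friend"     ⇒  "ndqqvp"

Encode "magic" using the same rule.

umouk

Shifts by position in kindred: pos 0: k→s (+8), pos 1: i→u (+12), pos 2: n→v (+8), pos 3: d→p (+12) — repeating every 2. It's a Vigenère-style cipher with numeric key [8,12]: position i shifts by key[i mod 2].
For magic: m+8=u, a+12=m, g+8=o, i+12=u, c+8=k.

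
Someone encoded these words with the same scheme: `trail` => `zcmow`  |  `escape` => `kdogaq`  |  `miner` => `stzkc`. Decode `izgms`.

Shifts by position in trail: pos 0: t→z (+6), pos 1: r→c (+11), pos 2: a→m (+12), pos 3: i→o (+6), pos 4: l→w (+11) — repeating every 3. It's a Vigenère-style cipher with numeric key [6,11,12]: position i shifts by key[i mod 3].
Reversing it on izgms: i−6=c, z−11=o, g−12=u, m−6=g, s−11=h.

cough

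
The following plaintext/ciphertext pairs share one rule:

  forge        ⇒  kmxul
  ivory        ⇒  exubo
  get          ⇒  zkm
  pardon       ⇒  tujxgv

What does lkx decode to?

Read the word backwards and shift each letter +6.
Decoding lkx: shift back: l−6=f, k−6=e, x−6=r → fer; then reverse → ref.

ref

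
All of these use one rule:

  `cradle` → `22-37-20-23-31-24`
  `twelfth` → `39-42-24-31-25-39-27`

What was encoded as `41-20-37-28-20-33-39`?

c is letter #3 and maps to 22: an offset of 19. Letters become their 1-based position plus 19 (so a→20, b→21, …).
Decoding 41-20-37-28-20-33-39: 41→(41−19)÷1=22=v, 20→(20−19)÷1=1=a, 37→(37−19)÷1=18=r, 28→(28−19)÷1=9=i, 20→(20−19)÷1=1=a, 33→(33−19)÷1=14=n, 39→(39−19)÷1=20=t.

variant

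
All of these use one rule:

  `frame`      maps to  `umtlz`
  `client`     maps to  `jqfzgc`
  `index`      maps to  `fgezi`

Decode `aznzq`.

f(5)→u(20) and r(17)→m(12) fit y≡21x+19 (mod 26); the inverse of 21 mod 26 is 5. Each letter's alphabet position (a=0..z=25) is mapped through 21·x+19 mod 26 — an affine cipher.
Undoing it on aznzq: a(0)→5·(0−19)≡9=j; z(25)→5·(25−19)≡4=e; n(13)→5·(13−19)≡22=w; z(25)→5·(25−19)≡4=e; q(16)→5·(16−19)≡11=l (all mod 26).

jewel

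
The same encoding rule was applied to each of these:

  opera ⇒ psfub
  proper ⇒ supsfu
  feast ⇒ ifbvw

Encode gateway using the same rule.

Vowels shift forward by 1 and consonants shift forward by 3.
For gateway: g(cons)+3=j, a(vowel)+1=b, t(cons)+3=w, e(vowel)+1=f, w(cons)+3=z, a(vowel)+1=b, y(cons)+3=b.

jbwfzbb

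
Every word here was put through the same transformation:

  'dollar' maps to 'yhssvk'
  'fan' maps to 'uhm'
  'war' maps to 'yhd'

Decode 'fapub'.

unity

The output letters match the input read backwards, each shifted +7: dollar reversed is rallod. The word is reversed, then every letter is shifted forward by 7.
Reversing it on fapub: shift back: f−7=y, a−7=t, p−7=i, u−7=n, b−7=u → ytinu; then reverse → unity.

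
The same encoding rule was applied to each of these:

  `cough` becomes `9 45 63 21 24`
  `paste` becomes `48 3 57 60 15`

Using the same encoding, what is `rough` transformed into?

54 45 63 21 24

c(#3)→9 and o(#15)→45: differences scale by 3, so n = 3·pos + 0. The formula is n = 3×(alphabet index, a=1).
Applying it to rough: r=18→54, o=15→45, u=21→63, g=7→21, h=8→24.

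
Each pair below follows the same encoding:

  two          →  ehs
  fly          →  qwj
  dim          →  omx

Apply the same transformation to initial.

The shift depends on letter class: consonant t→e is +11, but vowel o→s is +4. Vowels shift forward by 4 and consonants shift forward by 11.
Applying it to initial: i(vowel)+4=m, n(cons)+11=y, i(vowel)+4=m, t(cons)+11=e, i(vowel)+4=m, a(vowel)+4=e, l(cons)+11=w.

mymemew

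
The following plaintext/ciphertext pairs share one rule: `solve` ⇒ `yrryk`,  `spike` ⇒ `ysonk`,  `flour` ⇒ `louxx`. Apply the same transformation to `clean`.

A repeating key of period 2 is used — shifts +6, +3 over and over.
Applying it to clean: c+6=i, l+3=o, e+6=k, a+3=d, n+6=t.

iokdt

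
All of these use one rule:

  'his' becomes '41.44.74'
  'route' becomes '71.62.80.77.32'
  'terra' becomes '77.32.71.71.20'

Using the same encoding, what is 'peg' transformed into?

Each letter becomes 3×(its alphabet position, a=1..z=26) + 17.
Applying it to peg: p=16→65, e=5→32, g=7→38.

65.32.38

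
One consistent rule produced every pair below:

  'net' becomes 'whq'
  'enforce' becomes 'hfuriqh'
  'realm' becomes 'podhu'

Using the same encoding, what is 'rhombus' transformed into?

The output letters match the input read backwards, each shifted +3: net reversed is ten. The word is reversed, then every letter is shifted forward by 3.
For rhombus: reverse → submohr; then shift: s+3=v, u+3=x, b+3=e, m+3=p, o+3=r, h+3=k, r+3=u.

vxeprku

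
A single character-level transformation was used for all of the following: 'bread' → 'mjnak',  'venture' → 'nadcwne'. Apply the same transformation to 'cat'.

The output letters match the input read backwards, each shifted +9: bread reversed is daerb. Read the word backwards and shift each letter +9.
Applying it to cat: reverse → tac; then shift: t+9=c, a+9=j, c+9=l.

cjl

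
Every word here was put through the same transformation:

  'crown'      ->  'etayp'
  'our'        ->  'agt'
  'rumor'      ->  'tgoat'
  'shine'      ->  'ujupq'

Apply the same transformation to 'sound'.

uagpf

Two shifts are in play — +12 for a/e/i/o/u, +2 for every other letter.
For sound: s(cons)+2=u, o(vowel)+12=a, u(vowel)+12=g, n(cons)+2=p, d(cons)+2=f.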